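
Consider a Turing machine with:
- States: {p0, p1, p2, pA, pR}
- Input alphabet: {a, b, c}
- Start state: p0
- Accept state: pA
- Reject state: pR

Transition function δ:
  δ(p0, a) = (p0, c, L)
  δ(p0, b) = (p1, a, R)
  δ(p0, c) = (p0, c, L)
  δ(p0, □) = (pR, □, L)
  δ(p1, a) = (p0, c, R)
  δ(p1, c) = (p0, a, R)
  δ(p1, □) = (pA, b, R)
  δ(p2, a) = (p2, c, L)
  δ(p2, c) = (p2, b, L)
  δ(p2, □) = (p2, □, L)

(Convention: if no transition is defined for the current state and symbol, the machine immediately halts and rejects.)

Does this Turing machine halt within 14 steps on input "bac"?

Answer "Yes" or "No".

Execution trace:
Initial: [p0]bac
Step 1: δ(p0, b) = (p1, a, R) → a[p1]ac
Step 2: δ(p1, a) = (p0, c, R) → ac[p0]c
Step 3: δ(p0, c) = (p0, c, L) → a[p0]cc
Step 4: δ(p0, c) = (p0, c, L) → [p0]acc
Step 5: δ(p0, a) = (p0, c, L) → [p0]□ccc
Step 6: δ(p0, □) = (pR, □, L) → [pR]□□ccc

The machine reaches the reject state pR and halts.
The machine halted after 6 steps (within the 14-step bound).

Answer: Yes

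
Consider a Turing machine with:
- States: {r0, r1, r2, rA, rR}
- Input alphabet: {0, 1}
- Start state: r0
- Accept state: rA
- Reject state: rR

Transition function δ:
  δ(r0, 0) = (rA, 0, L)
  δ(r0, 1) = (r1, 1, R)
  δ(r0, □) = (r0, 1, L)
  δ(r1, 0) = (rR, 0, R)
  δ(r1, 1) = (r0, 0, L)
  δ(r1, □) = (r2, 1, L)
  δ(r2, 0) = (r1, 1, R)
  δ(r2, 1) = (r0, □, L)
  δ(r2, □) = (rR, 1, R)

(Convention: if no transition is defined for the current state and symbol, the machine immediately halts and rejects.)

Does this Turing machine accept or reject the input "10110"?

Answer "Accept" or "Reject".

Execution trace:
Initial: [r0]10110
Step 1: δ(r0, 1) = (r1, 1, R) → 1[r1]0110
Step 2: δ(r1, 0) = (rR, 0, R) → 10[rR]110

The machine reaches the reject state rR and halts.

Answer: Reject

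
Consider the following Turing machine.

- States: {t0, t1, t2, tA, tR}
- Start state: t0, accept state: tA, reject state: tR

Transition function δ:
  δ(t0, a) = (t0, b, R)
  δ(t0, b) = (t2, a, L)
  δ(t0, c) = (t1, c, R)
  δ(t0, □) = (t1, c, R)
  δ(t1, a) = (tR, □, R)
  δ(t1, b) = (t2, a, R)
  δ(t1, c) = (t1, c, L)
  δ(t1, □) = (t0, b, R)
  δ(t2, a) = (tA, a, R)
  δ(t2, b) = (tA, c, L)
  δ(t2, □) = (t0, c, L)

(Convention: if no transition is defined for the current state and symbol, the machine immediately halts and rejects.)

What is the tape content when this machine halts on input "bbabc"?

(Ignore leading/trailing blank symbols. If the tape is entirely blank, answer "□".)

Execution trace:
Initial: [t0]bbabc
Step 1: δ(t0, b) = (t2, a, L) → [t2]□ababc
Step 2: δ(t2, □) = (t0, c, L) → [t0]□cababc
Step 3: δ(t0, □) = (t1, c, R) → c[t1]cababc
Step 4: δ(t1, c) = (t1, c, L) → [t1]ccababc
Step 5: δ(t1, c) = (t1, c, L) → [t1]□ccababc
Step 6: δ(t1, □) = (t0, b, R) → b[t0]ccababc
Step 7: δ(t0, c) = (t1, c, R) → bc[t1]cababc
Step 8: δ(t1, c) = (t1, c, L) → b[t1]ccababc
Step 9: δ(t1, c) = (t1, c, L) → [t1]bccababc
Step 10: δ(t1, b) = (t2, a, R) → a[t2]ccababc

No transition is defined for δ(t2, c). By convention the machine halts and rejects.

Final tape (ignoring leading/trailing blanks): accababc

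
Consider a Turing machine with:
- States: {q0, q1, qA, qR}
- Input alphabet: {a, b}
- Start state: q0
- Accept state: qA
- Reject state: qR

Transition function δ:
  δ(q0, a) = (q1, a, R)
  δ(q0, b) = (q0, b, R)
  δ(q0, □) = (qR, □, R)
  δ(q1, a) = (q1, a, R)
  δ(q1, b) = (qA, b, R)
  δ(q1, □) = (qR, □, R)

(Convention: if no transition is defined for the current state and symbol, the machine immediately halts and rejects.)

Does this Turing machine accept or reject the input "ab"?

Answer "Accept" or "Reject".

Execution trace:
Initial: [q0]ab
Step 1: δ(q0, a) = (q1, a, R) → a[q1]b
Step 2: δ(q1, b) = (qA, b, R) → ab[qA]□

The machine reaches the accept state qA and halts.

Answer: Accept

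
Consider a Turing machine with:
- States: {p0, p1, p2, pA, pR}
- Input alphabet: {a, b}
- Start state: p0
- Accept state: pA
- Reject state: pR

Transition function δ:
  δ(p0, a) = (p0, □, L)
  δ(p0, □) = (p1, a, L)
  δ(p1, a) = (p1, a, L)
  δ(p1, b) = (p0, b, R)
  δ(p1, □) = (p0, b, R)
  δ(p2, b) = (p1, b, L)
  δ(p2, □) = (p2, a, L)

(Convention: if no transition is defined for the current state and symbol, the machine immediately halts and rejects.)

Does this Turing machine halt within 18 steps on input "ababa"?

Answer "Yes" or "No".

Execution trace:
Initial: [p0]ababa
Step 1: δ(p0, a) = (p0, □, L) → [p0]□□baba
Step 2: δ(p0, □) = (p1, a, L) → [p1]□a□baba
Step 3: δ(p1, □) = (p0, b, R) → b[p0]a□baba
Step 4: δ(p0, a) = (p0, □, L) → [p0]b□□baba

No transition is defined for δ(p0, b). By convention the machine halts and rejects.
The machine halted after 4 steps (within the 18-step bound).

Answer: Yes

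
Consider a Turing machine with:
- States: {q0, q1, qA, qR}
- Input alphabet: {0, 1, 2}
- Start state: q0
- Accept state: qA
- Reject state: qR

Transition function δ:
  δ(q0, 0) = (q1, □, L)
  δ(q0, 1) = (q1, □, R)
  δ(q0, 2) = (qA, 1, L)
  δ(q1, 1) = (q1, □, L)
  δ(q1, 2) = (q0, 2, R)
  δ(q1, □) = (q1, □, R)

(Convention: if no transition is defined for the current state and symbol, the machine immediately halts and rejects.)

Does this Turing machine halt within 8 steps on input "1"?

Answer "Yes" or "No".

Execution trace:
Initial: [q0]1
Step 1: δ(q0, 1) = (q1, □, R) → □[q1]□
Step 2: δ(q1, □) = (q1, □, R) → □□[q1]□
Step 3: δ(q1, □) = (q1, □, R) → □□□[q1]□
Step 4: δ(q1, □) = (q1, □, R) → □□□□[q1]□
Step 5: δ(q1, □) = (q1, □, R) → □□□□□[q1]□
Step 6: δ(q1, □) = (q1, □, R) → □□□□□□[q1]□
Step 7: δ(q1, □) = (q1, □, R) → □□□□□□□[q1]□
Step 8: δ(q1, □) = (q1, □, R) → □□□□□□□□[q1]□

The machine has not reached a halting state after 8 steps.
The machine did not halt within the 8-step bound.

Answer: No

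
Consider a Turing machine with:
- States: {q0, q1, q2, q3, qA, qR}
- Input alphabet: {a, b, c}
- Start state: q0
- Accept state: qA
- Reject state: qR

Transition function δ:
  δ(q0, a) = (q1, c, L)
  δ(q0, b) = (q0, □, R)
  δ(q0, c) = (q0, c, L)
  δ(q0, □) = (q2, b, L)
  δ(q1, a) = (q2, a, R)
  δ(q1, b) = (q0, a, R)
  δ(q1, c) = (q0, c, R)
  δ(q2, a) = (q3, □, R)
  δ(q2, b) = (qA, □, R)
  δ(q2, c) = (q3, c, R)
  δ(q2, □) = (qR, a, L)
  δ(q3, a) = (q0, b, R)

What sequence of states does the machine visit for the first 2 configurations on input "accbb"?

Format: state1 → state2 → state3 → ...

Execution trace:
Initial: [q0]accbb
Step 1: δ(q0, a) = (q1, c, L) → [q1]□cccbb

No transition is defined for δ(q1, □). By convention the machine halts and rejects.

State sequence: q0 → q1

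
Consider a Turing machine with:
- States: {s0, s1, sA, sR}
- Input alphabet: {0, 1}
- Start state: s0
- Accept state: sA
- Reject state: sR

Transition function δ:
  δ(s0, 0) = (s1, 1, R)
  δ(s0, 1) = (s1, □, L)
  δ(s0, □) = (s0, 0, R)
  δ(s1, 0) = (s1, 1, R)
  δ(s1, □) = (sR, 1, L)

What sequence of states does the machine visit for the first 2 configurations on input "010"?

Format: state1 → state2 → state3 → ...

Execution trace:
Initial: [s0]010
Step 1: δ(s0, 0) = (s1, 1, R) → 1[s1]10

No transition is defined for δ(s1, 1). By convention the machine halts and rejects.

State sequence: s0 → s1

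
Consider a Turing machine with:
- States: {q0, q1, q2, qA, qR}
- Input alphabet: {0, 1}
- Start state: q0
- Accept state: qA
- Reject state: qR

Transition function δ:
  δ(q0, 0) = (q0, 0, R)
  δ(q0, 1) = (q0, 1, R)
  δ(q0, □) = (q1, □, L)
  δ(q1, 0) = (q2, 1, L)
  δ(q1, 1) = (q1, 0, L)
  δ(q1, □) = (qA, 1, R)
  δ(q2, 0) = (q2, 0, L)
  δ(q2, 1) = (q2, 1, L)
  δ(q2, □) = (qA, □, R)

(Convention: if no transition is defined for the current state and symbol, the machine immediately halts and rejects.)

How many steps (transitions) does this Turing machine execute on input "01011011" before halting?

Execution trace:
Initial: [q0]01011011
Step 1: δ(q0, 0) = (q0, 0, R) → 0[q0]1011011
Step 2: δ(q0, 1) = (q0, 1, R) → 01[q0]011011
Step 3: δ(q0, 0) = (q0, 0, R) → 010[q0]11011
Step 4: δ(q0, 1) = (q0, 1, R) → 0101[q0]1011
Step 5: δ(q0, 1) = (q0, 1, R) → 01011[q0]011
Step 6: δ(q0, 0) = (q0, 0, R) → 010110[q0]11
Step 7: δ(q0, 1) = (q0, 1, R) → 0101101[q0]1
Step 8: δ(q0, 1) = (q0, 1, R) → 01011011[q0]□
Step 9: δ(q0, □) = (q1, □, L) → 0101101[q1]1□
Step 10: δ(q1, 1) = (q1, 0, L) → 010110[q1]10□
Step 11: δ(q1, 1) = (q1, 0, L) → 01011[q1]000□
Step 12: δ(q1, 0) = (q2, 1, L) → 0101[q2]1100□
Step 13: δ(q2, 1) = (q2, 1, L) → 010[q2]11100□
Step 14: δ(q2, 1) = (q2, 1, L) → 01[q2]011100□
Step 15: δ(q2, 0) = (q2, 0, L) → 0[q2]1011100□
Step 16: δ(q2, 1) = (q2, 1, L) → [q2]01011100□
Step 17: δ(q2, 0) = (q2, 0, L) → [q2]□01011100□
Step 18: δ(q2, □) = (qA, □, R) → □[qA]01011100□

The machine reaches the accept state qA and halts.

The machine executed 18 steps before halting.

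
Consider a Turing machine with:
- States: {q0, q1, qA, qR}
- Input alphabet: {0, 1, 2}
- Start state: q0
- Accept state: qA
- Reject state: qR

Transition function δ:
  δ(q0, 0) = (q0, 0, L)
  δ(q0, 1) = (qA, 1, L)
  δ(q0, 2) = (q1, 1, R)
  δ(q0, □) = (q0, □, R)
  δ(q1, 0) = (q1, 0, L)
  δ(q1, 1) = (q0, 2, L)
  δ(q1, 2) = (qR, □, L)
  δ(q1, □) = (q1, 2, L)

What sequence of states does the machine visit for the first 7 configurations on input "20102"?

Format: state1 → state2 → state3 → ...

Execution trace:
Initial: [q0]20102
Step 1: δ(q0, 2) = (q1, 1, R) → 1[q1]0102
Step 2: δ(q1, 0) = (q1, 0, L) → [q1]10102
Step 3: δ(q1, 1) = (q0, 2, L) → [q0]□20102
Step 4: δ(q0, □) = (q0, □, R) → □[q0]20102
Step 5: δ(q0, 2) = (q1, 1, R) → □1[q1]0102
Step 6: δ(q1, 0) = (q1, 0, L) → □[q1]10102

State sequence: q0 → q1 → q1 → q0 → q0 → q1 → q1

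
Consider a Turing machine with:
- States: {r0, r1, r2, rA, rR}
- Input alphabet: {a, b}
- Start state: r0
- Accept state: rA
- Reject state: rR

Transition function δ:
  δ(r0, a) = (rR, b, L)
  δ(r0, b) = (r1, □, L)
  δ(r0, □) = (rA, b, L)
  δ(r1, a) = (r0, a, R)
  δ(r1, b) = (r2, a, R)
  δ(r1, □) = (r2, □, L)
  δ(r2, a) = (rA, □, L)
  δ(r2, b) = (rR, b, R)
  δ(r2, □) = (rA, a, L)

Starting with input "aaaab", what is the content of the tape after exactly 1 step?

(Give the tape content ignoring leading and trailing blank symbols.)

Execution trace:
Initial: [r0]aaaab
Step 1: δ(r0, a) = (rR, b, L) → [rR]□baaab

The machine reaches the reject state rR and halts.

After 1 step, the tape (ignoring leading/trailing blanks) is: baaab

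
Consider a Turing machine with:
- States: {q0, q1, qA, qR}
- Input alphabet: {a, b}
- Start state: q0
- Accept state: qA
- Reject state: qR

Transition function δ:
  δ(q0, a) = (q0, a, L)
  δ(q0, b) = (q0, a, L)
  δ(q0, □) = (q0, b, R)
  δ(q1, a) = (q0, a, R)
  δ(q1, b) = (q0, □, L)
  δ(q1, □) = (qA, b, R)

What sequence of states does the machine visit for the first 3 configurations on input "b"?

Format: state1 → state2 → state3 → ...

Execution trace:
Initial: [q0]b
Step 1: δ(q0, b) = (q0, a, L) → [q0]□a
Step 2: δ(q0, □) = (q0, b, R) → b[q0]a

State sequence: q0 → q0 → q0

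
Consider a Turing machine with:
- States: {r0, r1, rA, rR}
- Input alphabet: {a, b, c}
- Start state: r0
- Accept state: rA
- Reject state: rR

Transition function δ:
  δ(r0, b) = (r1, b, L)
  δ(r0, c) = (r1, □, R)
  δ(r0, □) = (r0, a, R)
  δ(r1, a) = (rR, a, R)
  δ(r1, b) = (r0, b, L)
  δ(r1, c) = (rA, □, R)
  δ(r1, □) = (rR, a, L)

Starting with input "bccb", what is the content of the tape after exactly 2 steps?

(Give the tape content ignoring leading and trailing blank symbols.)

Execution trace:
Initial: [r0]bccb
Step 1: δ(r0, b) = (r1, b, L) → [r1]□bccb
Step 2: δ(r1, □) = (rR, a, L) → [rR]□abccb

The machine reaches the reject state rR and halts.

After 2 steps, the tape (ignoring leading/trailing blanks) is: abccb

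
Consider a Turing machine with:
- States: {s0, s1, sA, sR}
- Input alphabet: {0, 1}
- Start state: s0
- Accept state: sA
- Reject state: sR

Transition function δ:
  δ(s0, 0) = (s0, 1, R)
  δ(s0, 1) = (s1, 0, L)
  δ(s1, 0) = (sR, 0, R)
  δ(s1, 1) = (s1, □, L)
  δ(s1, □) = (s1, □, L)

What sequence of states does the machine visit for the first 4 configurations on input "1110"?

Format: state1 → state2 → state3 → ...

Execution trace:
Initial: [s0]1110
Step 1: δ(s0, 1) = (s1, 0, L) → [s1]□0110
Step 2: δ(s1, □) = (s1, □, L) → [s1]□□0110
Step 3: δ(s1, □) = (s1, □, L) → [s1]□□□0110

State sequence: s0 → s1 → s1 → s1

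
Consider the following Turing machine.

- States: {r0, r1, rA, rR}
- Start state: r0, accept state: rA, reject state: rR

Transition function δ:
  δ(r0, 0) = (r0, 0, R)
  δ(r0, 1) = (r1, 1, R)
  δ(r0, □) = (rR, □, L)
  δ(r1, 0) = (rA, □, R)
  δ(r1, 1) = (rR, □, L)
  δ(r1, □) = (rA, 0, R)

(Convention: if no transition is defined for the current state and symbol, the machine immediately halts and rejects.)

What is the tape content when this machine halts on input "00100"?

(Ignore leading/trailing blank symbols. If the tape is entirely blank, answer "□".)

Execution trace:
Initial: [r0]00100
Step 1: δ(r0, 0) = (r0, 0, R) → 0[r0]0100
Step 2: δ(r0, 0) = (r0, 0, R) → 00[r0]100
Step 3: δ(r0, 1) = (r1, 1, R) → 001[r1]00
Step 4: δ(r1, 0) = (rA, □, R) → 001□[rA]0

The machine reaches the accept state rA and halts.

Final tape (ignoring leading/trailing blanks): 001□0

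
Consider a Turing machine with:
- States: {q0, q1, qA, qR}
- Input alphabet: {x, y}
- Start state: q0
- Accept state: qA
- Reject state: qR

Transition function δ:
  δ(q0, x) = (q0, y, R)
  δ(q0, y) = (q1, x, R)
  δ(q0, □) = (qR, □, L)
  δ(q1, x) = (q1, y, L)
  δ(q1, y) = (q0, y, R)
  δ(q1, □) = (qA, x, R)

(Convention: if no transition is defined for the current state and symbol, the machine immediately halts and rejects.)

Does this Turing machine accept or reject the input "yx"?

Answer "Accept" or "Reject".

Execution trace:
Initial: [q0]yx
Step 1: δ(q0, y) = (q1, x, R) → x[q1]x
Step 2: δ(q1, x) = (q1, y, L) → [q1]xy
Step 3: δ(q1, x) = (q1, y, L) → [q1]□yy
Step 4: δ(q1, □) = (qA, x, R) → x[qA]yy

The machine reaches the accept state qA and halts.

Answer: Accept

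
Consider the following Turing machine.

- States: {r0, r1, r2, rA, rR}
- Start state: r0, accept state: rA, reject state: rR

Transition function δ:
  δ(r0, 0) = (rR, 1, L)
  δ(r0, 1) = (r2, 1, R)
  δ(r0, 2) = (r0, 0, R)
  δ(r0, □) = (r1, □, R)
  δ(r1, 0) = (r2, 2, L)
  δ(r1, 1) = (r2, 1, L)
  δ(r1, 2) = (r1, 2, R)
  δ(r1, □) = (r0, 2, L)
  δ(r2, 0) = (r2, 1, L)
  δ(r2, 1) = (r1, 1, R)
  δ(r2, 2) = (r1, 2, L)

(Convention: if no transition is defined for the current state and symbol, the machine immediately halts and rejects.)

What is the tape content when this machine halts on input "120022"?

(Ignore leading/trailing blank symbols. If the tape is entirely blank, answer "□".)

Execution trace:
Initial: [r0]120022
Step 1: δ(r0, 1) = (r2, 1, R) → 1[r2]20022
Step 2: δ(r2, 2) = (r1, 2, L) → [r1]120022
Step 3: δ(r1, 1) = (r2, 1, L) → [r2]□120022

No transition is defined for δ(r2, □). By convention the machine halts and rejects.

Final tape (ignoring leading/trailing blanks): 120022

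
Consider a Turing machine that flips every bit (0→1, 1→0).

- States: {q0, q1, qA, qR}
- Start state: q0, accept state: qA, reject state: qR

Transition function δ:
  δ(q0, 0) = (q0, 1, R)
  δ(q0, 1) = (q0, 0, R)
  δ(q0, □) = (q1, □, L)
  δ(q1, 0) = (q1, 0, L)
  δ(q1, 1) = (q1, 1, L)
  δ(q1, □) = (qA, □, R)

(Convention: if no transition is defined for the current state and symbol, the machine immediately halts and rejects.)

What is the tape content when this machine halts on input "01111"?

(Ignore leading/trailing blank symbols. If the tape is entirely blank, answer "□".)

Execution trace:
Initial: [q0]01111
Step 1: δ(q0, 0) = (q0, 1, R) → 1[q0]1111
Step 2: δ(q0, 1) = (q0, 0, R) → 10[q0]111
Step 3: δ(q0, 1) = (q0, 0, R) → 100[q0]11
Step 4: δ(q0, 1) = (q0, 0, R) → 1000[q0]1
Step 5: δ(q0, 1) = (q0, 0, R) → 10000[q0]□
Step 6: δ(q0, □) = (q1, □, L) → 1000[q1]0□
Step 7: δ(q1, 0) = (q1, 0, L) → 100[q1]00□
Step 8: δ(q1, 0) = (q1, 0, L) → 10[q1]000□
Step 9: δ(q1, 0) = (q1, 0, L) → 1[q1]0000□
Step 10: δ(q1, 0) = (q1, 0, L) → [q1]10000□
Step 11: δ(q1, 1) = (q1, 1, L) → [q1]□10000□
Step 12: δ(q1, □) = (qA, □, R) → □[qA]10000□

The machine reaches the accept state qA and halts.

Final tape (ignoring leading/trailing blanks): 10000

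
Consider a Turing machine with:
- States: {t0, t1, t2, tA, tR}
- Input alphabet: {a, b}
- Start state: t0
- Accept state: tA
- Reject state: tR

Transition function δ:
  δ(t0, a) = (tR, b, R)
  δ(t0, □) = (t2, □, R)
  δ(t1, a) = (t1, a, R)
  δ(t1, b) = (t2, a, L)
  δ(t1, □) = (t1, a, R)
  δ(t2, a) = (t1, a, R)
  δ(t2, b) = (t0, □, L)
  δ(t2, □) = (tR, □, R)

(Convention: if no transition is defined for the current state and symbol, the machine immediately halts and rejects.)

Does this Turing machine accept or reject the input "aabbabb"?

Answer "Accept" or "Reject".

Execution trace:
Initial: [t0]aabbabb
Step 1: δ(t0, a) = (tR, b, R) → b[tR]abbabb

The machine reaches the reject state tR and halts.

Answer: Reject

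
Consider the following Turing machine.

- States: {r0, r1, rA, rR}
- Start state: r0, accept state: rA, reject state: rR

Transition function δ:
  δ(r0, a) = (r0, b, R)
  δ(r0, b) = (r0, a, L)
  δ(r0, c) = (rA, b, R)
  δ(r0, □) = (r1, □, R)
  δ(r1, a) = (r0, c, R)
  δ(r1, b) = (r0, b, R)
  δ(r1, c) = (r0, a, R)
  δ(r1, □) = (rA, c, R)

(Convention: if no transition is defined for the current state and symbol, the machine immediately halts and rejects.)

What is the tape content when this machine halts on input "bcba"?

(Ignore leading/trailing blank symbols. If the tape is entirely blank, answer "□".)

Execution trace:
Initial: [r0]bcba
Step 1: δ(r0, b) = (r0, a, L) → [r0]□acba
Step 2: δ(r0, □) = (r1, □, R) → □[r1]acba
Step 3: δ(r1, a) = (r0, c, R) → □c[r0]cba
Step 4: δ(r0, c) = (rA, b, R) → □cb[rA]ba

The machine reaches the accept state rA and halts.

Final tape (ignoring leading/trailing blanks): cbba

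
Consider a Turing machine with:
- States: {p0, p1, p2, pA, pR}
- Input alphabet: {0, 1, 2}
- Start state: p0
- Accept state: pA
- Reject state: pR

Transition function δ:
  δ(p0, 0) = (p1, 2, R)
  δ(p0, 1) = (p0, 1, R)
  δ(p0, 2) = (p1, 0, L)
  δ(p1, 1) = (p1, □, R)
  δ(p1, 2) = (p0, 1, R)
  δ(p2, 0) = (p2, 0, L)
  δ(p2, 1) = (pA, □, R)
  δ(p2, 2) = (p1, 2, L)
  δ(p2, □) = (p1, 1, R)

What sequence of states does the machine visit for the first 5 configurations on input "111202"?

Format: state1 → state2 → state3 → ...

Execution trace:
Initial: [p0]111202
Step 1: δ(p0, 1) = (p0, 1, R) → 1[p0]11202
Step 2: δ(p0, 1) = (p0, 1, R) → 11[p0]1202
Step 3: δ(p0, 1) = (p0, 1, R) → 111[p0]202
Step 4: δ(p0, 2) = (p1, 0, L) → 11[p1]1002

State sequence: p0 → p0 → p0 → p0 → p1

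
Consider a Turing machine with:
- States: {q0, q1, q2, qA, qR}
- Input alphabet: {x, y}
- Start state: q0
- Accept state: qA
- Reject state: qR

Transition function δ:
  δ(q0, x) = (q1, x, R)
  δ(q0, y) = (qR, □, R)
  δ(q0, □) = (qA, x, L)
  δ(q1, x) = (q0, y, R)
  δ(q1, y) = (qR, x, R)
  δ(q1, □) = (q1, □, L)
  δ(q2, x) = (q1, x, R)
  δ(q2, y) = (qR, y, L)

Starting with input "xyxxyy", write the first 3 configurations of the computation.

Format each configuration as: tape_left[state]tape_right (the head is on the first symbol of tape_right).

Transitions applied:
Step 1: δ(q0, x) = (q1, x, R)
Step 2: δ(q1, y) = (qR, x, R)

The first 3 configurations are:
[q0]xyxxyy ⊢ x[q1]yxxyy ⊢ xx[qR]xxyy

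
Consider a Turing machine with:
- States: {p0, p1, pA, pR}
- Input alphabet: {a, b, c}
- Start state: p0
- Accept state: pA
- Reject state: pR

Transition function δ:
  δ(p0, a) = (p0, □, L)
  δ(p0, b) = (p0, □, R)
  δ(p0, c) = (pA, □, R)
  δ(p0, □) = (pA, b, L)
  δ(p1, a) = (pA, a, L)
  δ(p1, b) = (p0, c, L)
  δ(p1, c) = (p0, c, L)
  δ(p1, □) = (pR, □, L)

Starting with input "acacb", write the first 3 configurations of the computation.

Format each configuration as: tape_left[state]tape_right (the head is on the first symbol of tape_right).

Transitions applied:
Step 1: δ(p0, a) = (p0, □, L)
Step 2: δ(p0, □) = (pA, b, L)

The first 3 configurations are:
[p0]acacb ⊢ [p0]□□cacb ⊢ [pA]□b□cacb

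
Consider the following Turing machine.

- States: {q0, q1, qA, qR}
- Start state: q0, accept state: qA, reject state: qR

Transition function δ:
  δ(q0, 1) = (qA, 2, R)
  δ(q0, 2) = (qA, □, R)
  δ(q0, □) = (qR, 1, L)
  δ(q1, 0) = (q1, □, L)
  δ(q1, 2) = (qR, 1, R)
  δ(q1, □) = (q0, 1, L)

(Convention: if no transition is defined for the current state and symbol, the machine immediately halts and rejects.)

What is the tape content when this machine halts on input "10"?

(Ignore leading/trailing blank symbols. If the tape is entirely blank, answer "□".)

Execution trace:
Initial: [q0]10
Step 1: δ(q0, 1) = (qA, 2, R) → 2[qA]0

The machine reaches the accept state qA and halts.

Final tape (ignoring leading/trailing blanks): 20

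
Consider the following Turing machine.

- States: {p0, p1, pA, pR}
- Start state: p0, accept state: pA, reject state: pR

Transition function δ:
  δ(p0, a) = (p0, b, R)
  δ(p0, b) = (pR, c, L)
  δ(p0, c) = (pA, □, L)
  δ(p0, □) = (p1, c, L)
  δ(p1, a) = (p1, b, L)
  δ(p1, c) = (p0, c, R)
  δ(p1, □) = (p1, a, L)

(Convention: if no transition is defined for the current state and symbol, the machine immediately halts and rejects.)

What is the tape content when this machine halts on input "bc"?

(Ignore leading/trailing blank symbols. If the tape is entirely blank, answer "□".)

Execution trace:
Initial: [p0]bc
Step 1: δ(p0, b) = (pR, c, L) → [pR]□cc

The machine reaches the reject state pR and halts.

Final tape (ignoring leading/trailing blanks): cc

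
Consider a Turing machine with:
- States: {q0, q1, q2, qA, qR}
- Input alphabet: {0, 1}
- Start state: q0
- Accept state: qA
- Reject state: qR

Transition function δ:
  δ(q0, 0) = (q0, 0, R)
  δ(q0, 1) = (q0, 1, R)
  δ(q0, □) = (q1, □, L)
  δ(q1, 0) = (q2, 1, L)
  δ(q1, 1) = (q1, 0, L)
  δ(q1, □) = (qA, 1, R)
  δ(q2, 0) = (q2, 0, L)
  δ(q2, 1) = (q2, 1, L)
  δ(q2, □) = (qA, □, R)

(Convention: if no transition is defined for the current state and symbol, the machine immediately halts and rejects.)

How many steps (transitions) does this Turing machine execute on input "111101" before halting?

Execution trace:
Initial: [q0]111101
Step 1: δ(q0, 1) = (q0, 1, R) → 1[q0]11101
Step 2: δ(q0, 1) = (q0, 1, R) → 11[q0]1101
Step 3: δ(q0, 1) = (q0, 1, R) → 111[q0]101
Step 4: δ(q0, 1) = (q0, 1, R) → 1111[q0]01
Step 5: δ(q0, 0) = (q0, 0, R) → 11110[q0]1
Step 6: δ(q0, 1) = (q0, 1, R) → 111101[q0]□
Step 7: δ(q0, □) = (q1, □, L) → 11110[q1]1□
Step 8: δ(q1, 1) = (q1, 0, L) → 1111[q1]00□
Step 9: δ(q1, 0) = (q2, 1, L) → 111[q2]110□
Step 10: δ(q2, 1) = (q2, 1, L) → 11[q2]1110□
Step 11: δ(q2, 1) = (q2, 1, L) → 1[q2]11110□
Step 12: δ(q2, 1) = (q2, 1, L) → [q2]111110□
Step 13: δ(q2, 1) = (q2, 1, L) → [q2]□111110□
Step 14: δ(q2, □) = (qA, □, R) → □[qA]111110□

The machine reaches the accept state qA and halts.

The machine executed 14 steps before halting.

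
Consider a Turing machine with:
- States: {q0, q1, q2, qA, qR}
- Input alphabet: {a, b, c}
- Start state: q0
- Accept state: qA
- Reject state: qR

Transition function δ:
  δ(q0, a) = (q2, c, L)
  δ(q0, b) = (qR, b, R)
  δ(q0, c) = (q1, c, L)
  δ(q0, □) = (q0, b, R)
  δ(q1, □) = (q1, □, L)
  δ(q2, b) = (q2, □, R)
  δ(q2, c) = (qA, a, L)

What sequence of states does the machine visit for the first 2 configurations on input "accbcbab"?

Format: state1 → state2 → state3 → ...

Execution trace:
Initial: [q0]accbcbab
Step 1: δ(q0, a) = (q2, c, L) → [q2]□cccbcbab

No transition is defined for δ(q2, □). By convention the machine halts and rejects.

State sequence: q0 → q2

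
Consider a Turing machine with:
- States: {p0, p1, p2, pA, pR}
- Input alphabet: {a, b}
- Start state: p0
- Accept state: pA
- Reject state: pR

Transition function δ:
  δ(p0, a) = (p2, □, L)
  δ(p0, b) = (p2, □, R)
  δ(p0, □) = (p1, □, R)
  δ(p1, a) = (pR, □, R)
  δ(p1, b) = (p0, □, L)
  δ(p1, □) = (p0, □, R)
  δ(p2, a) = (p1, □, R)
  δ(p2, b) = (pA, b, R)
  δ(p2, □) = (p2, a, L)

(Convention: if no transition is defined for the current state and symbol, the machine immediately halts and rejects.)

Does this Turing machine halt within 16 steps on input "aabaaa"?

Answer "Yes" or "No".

Execution trace:
Initial: [p0]aabaaa
Step 1: δ(p0, a) = (p2, □, L) → [p2]□□abaaa
Step 2: δ(p2, □) = (p2, a, L) → [p2]□a□abaaa
Step 3: δ(p2, □) = (p2, a, L) → [p2]□aa□abaaa
Step 4: δ(p2, □) = (p2, a, L) → [p2]□aaa□abaaa
Step 5: δ(p2, □) = (p2, a, L) → [p2]□aaaa□abaaa
Step 6: δ(p2, □) = (p2, a, L) → [p2]□aaaaa□abaaa
Step 7: δ(p2, □) = (p2, a, L) → [p2]□aaaaaa□abaaa
Step 8: δ(p2, □) = (p2, a, L) → [p2]□aaaaaaa□abaaa
Step 9: δ(p2, □) = (p2, a, L) → [p2]□aaaaaaaa□abaaa
Step 10: δ(p2, □) = (p2, a, L) → [p2]□aaaaaaaaa□abaaa
Step 11: δ(p2, □) = (p2, a, L) → [p2]□aaaaaaaaaa□abaaa
Step 12: δ(p2, □) = (p2, a, L) → [p2]□aaaaaaaaaaa□abaaa
Step 13: δ(p2, □) = (p2, a, L) → [p2]□aaaaaaaaaaaa□abaaa
Step 14: δ(p2, □) = (p2, a, L) → [p2]□aaaaaaaaaaaaa□abaaa
Step 15: δ(p2, □) = (p2, a, L) → [p2]□aaaaaaaaaaaaaa□abaaa
Step 16: δ(p2, □) = (p2, a, L) → [p2]□aaaaaaaaaaaaaaa□abaaa

The machine has not reached a halting state after 16 steps.
The machine did not halt within the 16-step bound.

Answer: No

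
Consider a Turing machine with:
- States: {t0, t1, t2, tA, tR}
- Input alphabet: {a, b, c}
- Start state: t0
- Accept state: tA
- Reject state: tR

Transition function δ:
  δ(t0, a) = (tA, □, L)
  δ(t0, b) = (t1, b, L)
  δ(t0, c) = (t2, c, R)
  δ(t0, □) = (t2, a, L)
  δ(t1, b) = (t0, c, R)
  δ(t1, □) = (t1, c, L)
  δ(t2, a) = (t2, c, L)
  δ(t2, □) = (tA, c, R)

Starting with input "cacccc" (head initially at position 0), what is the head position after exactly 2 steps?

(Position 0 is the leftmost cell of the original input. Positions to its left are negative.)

Execution trace (head position shown):
Step 0: [t0]cacccc  (head at position 0)
Step 1: move right → c[t2]acccc  (head at position 1)
Step 2: move left → [t2]cccccc  (head at position 0)

After 2 steps, the head is at position 0.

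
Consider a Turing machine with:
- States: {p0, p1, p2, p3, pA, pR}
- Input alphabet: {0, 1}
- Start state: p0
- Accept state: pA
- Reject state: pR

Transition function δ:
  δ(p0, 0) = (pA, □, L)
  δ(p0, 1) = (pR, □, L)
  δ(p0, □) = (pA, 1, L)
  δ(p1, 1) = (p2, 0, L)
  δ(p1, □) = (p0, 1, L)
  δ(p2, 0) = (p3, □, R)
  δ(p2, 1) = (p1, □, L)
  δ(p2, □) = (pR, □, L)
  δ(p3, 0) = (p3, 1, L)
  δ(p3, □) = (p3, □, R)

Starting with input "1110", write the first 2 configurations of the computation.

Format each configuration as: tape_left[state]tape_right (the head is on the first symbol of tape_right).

Transitions applied:
Step 1: δ(p0, 1) = (pR, □, L)

The first 2 configurations are:
[p0]1110 ⊢ [pR]□□110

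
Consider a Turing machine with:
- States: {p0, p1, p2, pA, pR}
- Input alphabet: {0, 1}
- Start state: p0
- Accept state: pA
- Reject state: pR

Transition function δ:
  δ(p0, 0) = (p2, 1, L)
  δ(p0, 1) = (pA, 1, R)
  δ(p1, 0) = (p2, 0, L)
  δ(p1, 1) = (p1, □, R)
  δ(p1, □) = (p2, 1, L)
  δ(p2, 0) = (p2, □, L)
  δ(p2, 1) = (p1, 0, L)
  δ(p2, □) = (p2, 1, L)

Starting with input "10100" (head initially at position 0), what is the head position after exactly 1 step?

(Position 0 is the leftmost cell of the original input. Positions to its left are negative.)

Execution trace (head position shown):
Step 0: [p0]10100  (head at position 0)
Step 1: move right → 1[pA]0100  (head at position 1)

After 1 step, the head is at position 1.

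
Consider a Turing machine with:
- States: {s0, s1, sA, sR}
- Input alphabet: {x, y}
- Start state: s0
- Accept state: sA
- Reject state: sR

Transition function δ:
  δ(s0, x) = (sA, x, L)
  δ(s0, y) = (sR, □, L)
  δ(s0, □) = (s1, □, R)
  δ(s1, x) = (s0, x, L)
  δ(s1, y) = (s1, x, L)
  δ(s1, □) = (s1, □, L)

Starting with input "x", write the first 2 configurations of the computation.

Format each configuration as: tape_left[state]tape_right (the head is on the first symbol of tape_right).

Transitions applied:
Step 1: δ(s0, x) = (sA, x, L)

The first 2 configurations are:
[s0]x ⊢ [sA]□x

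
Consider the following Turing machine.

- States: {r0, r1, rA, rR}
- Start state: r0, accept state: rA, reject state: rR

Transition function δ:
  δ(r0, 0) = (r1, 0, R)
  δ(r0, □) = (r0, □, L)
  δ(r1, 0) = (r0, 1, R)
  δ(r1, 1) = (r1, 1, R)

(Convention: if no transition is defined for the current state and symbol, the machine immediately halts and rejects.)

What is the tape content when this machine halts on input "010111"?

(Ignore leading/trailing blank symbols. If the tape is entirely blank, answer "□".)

Execution trace:
Initial: [r0]010111
Step 1: δ(r0, 0) = (r1, 0, R) → 0[r1]10111
Step 2: δ(r1, 1) = (r1, 1, R) → 01[r1]0111
Step 3: δ(r1, 0) = (r0, 1, R) → 011[r0]111

No transition is defined for δ(r0, 1). By convention the machine halts and rejects.

Final tape (ignoring leading/trailing blanks): 011111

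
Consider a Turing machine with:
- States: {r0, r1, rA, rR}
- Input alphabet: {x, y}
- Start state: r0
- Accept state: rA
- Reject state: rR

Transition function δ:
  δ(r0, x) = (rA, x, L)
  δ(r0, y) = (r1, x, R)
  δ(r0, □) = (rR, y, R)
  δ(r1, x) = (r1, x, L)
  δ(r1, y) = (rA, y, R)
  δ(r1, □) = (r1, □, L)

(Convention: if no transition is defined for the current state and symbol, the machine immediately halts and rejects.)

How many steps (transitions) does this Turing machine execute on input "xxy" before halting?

Execution trace:
Initial: [r0]xxy
Step 1: δ(r0, x) = (rA, x, L) → [rA]□xxy

The machine reaches the accept state rA and halts.

The machine executed 1 step before halting.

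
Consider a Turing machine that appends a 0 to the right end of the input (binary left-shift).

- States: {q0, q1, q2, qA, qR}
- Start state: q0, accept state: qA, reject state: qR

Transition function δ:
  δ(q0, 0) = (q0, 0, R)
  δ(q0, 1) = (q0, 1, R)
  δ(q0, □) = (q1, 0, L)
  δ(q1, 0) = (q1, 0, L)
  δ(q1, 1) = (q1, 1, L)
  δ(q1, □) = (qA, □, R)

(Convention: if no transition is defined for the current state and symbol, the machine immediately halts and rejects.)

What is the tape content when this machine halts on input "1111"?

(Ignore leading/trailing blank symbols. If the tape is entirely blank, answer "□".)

Execution trace:
Initial: [q0]1111
Step 1: δ(q0, 1) = (q0, 1, R) → 1[q0]111
Step 2: δ(q0, 1) = (q0, 1, R) → 11[q0]11
Step 3: δ(q0, 1) = (q0, 1, R) → 111[q0]1
Step 4: δ(q0, 1) = (q0, 1, R) → 1111[q0]□
Step 5: δ(q0, □) = (q1, 0, L) → 111[q1]10
Step 6: δ(q1, 1) = (q1, 1, L) → 11[q1]110
Step 7: δ(q1, 1) = (q1, 1, L) → 1[q1]1110
Step 8: δ(q1, 1) = (q1, 1, L) → [q1]11110
Step 9: δ(q1, 1) = (q1, 1, L) → [q1]□11110
Step 10: δ(q1, □) = (qA, □, R) → □[qA]11110

The machine reaches the accept state qA and halts.

Final tape (ignoring leading/trailing blanks): 11110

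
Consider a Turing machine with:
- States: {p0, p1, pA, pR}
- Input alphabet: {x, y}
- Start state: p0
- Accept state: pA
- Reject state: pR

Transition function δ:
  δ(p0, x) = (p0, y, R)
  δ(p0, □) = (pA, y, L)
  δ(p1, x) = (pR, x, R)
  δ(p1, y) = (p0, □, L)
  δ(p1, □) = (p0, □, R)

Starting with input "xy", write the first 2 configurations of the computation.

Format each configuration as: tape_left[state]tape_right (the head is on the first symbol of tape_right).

Transitions applied:
Step 1: δ(p0, x) = (p0, y, R)

The first 2 configurations are:
[p0]xy ⊢ y[p0]y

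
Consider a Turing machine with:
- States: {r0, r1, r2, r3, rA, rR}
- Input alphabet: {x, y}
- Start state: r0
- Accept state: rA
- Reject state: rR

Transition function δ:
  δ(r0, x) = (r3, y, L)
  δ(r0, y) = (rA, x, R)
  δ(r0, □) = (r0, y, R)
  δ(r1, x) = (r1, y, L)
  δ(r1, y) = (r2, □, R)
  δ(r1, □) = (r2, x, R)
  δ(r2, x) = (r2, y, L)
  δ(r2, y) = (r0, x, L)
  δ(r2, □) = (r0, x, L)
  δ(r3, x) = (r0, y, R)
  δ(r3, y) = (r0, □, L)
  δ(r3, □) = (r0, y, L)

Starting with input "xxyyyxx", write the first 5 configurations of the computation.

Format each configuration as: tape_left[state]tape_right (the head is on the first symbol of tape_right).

Transitions applied:
Step 1: δ(r0, x) = (r3, y, L)
Step 2: δ(r3, □) = (r0, y, L)
Step 3: δ(r0, □) = (r0, y, R)
Step 4: δ(r0, y) = (rA, x, R)

The first 5 configurations are:
[r0]xxyyyxx ⊢ [r3]□yxyyyxx ⊢ [r0]□yyxyyyxx ⊢ y[r0]yyxyyyxx ⊢ yx[rA]yxyyyxx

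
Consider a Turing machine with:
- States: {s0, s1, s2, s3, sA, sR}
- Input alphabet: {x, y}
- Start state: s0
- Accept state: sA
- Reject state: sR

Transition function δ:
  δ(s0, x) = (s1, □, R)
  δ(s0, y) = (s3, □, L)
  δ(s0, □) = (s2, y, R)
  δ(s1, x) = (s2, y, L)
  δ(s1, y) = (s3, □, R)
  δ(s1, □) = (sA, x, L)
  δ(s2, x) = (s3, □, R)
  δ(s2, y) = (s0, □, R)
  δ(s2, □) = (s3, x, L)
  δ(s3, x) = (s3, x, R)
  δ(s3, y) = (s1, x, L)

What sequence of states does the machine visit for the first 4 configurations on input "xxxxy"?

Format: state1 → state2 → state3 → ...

Execution trace:
Initial: [s0]xxxxy
Step 1: δ(s0, x) = (s1, □, R) → □[s1]xxxy
Step 2: δ(s1, x) = (s2, y, L) → [s2]□yxxy
Step 3: δ(s2, □) = (s3, x, L) → [s3]□xyxxy

No transition is defined for δ(s3, □). By convention the machine halts and rejects.

State sequence: s0 → s1 → s2 → s3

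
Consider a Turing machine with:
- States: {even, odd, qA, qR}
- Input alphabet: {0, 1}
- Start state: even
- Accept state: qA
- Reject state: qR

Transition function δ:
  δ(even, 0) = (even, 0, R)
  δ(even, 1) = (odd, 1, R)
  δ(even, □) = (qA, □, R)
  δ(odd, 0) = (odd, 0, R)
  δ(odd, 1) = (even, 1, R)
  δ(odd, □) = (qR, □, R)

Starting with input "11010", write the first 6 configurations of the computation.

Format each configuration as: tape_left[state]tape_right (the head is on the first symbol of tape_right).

Transitions applied:
Step 1: δ(even, 1) = (odd, 1, R)
Step 2: δ(odd, 1) = (even, 1, R)
Step 3: δ(even, 0) = (even, 0, R)
Step 4: δ(even, 1) = (odd, 1, R)
Step 5: δ(odd, 0) = (odd, 0, R)

The first 6 configurations are:
[even]11010 ⊢ 1[odd]1010 ⊢ 11[even]010 ⊢ 110[even]10 ⊢ 1101[odd]0 ⊢ 11010[odd]□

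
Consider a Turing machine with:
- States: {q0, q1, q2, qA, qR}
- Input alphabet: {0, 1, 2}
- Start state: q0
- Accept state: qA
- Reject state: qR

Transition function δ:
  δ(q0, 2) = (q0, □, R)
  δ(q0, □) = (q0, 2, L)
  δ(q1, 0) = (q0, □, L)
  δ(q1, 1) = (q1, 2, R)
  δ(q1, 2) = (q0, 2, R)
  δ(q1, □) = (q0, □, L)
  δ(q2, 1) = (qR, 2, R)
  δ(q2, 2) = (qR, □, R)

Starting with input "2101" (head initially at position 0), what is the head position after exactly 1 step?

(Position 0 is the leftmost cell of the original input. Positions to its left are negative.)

Execution trace (head position shown):
Step 0: [q0]2101  (head at position 0)
Step 1: move right → □[q0]101  (head at position 1)

After 1 step, the head is at position 1.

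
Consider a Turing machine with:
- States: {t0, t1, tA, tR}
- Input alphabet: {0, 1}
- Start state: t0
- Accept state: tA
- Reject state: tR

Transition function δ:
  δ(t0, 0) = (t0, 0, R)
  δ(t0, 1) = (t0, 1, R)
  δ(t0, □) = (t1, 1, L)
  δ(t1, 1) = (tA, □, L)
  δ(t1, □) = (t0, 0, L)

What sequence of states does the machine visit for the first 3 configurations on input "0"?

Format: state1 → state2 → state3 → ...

Execution trace:
Initial: [t0]0
Step 1: δ(t0, 0) = (t0, 0, R) → 0[t0]□
Step 2: δ(t0, □) = (t1, 1, L) → [t1]01

No transition is defined for δ(t1, 0). By convention the machine halts and rejects.

State sequence: t0 → t0 → t1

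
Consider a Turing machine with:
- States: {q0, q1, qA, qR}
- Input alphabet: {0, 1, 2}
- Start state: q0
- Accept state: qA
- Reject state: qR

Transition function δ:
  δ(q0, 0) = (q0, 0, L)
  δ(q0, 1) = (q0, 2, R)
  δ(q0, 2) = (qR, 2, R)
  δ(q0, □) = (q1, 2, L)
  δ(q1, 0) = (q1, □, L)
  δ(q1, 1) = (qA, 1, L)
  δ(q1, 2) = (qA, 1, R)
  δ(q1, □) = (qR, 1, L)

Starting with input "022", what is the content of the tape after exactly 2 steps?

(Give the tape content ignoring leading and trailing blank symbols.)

Execution trace:
Initial: [q0]022
Step 1: δ(q0, 0) = (q0, 0, L) → [q0]□022
Step 2: δ(q0, □) = (q1, 2, L) → [q1]□2022

After 2 steps, the tape (ignoring leading/trailing blanks) is: 2022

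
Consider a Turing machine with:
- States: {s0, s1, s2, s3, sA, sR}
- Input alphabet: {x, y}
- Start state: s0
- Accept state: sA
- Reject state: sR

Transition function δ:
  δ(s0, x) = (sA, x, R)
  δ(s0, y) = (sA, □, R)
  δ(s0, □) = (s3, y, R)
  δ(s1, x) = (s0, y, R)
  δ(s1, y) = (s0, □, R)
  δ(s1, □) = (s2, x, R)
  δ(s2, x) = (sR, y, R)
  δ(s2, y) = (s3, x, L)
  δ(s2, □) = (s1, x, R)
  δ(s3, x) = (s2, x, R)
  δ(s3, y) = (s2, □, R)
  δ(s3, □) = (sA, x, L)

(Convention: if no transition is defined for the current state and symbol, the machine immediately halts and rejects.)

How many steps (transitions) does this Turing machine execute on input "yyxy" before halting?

Execution trace:
Initial: [s0]yyxy
Step 1: δ(s0, y) = (sA, □, R) → □[sA]yxy

The machine reaches the accept state sA and halts.

The machine executed 1 step before halting.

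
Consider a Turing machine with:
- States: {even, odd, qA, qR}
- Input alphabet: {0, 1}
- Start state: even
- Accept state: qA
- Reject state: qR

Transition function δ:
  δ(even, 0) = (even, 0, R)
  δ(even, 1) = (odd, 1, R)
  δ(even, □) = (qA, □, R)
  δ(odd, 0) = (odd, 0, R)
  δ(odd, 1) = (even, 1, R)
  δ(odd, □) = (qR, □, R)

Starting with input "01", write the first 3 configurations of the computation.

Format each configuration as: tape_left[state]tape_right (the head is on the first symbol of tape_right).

Transitions applied:
Step 1: δ(even, 0) = (even, 0, R)
Step 2: δ(even, 1) = (odd, 1, R)

The first 3 configurations are:
[even]01 ⊢ 0[even]1 ⊢ 01[odd]□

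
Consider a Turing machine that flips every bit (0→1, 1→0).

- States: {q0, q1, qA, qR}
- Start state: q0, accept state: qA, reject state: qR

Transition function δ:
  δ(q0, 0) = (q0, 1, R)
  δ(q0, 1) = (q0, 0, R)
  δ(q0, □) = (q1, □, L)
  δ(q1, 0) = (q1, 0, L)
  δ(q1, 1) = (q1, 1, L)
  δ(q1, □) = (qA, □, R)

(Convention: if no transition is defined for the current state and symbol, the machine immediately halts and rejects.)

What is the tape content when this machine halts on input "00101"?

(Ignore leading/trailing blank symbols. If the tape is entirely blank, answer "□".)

Execution trace:
Initial: [q0]00101
Step 1: δ(q0, 0) = (q0, 1, R) → 1[q0]0101
Step 2: δ(q0, 0) = (q0, 1, R) → 11[q0]101
Step 3: δ(q0, 1) = (q0, 0, R) → 110[q0]01
Step 4: δ(q0, 0) = (q0, 1, R) → 1101[q0]1
Step 5: δ(q0, 1) = (q0, 0, R) → 11010[q0]□
Step 6: δ(q0, □) = (q1, □, L) → 1101[q1]0□
Step 7: δ(q1, 0) = (q1, 0, L) → 110[q1]10□
Step 8: δ(q1, 1) = (q1, 1, L) → 11[q1]010□
Step 9: δ(q1, 0) = (q1, 0, L) → 1[q1]1010□
Step 10: δ(q1, 1) = (q1, 1, L) → [q1]11010□
Step 11: δ(q1, 1) = (q1, 1, L) → [q1]□11010□
Step 12: δ(q1, □) = (qA, □, R) → □[qA]11010□

The machine reaches the accept state qA and halts.

Final tape (ignoring leading/trailing blanks): 11010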